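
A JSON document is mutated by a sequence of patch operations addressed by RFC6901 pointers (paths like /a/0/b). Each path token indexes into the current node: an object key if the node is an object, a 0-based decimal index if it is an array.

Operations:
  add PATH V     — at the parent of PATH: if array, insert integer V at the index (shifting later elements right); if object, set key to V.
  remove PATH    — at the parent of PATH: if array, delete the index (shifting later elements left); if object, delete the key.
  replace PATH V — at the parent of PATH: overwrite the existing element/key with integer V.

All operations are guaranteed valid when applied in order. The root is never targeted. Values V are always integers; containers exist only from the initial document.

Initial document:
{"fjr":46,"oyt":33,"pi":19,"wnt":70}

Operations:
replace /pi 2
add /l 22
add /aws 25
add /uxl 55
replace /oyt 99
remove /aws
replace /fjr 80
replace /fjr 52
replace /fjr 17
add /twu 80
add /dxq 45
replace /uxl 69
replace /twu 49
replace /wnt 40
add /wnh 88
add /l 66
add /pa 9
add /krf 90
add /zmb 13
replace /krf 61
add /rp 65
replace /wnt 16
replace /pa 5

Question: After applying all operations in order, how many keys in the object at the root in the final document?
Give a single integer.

Answer: 13

Derivation:
After op 1 (replace /pi 2): {"fjr":46,"oyt":33,"pi":2,"wnt":70}
After op 2 (add /l 22): {"fjr":46,"l":22,"oyt":33,"pi":2,"wnt":70}
After op 3 (add /aws 25): {"aws":25,"fjr":46,"l":22,"oyt":33,"pi":2,"wnt":70}
After op 4 (add /uxl 55): {"aws":25,"fjr":46,"l":22,"oyt":33,"pi":2,"uxl":55,"wnt":70}
After op 5 (replace /oyt 99): {"aws":25,"fjr":46,"l":22,"oyt":99,"pi":2,"uxl":55,"wnt":70}
After op 6 (remove /aws): {"fjr":46,"l":22,"oyt":99,"pi":2,"uxl":55,"wnt":70}
After op 7 (replace /fjr 80): {"fjr":80,"l":22,"oyt":99,"pi":2,"uxl":55,"wnt":70}
After op 8 (replace /fjr 52): {"fjr":52,"l":22,"oyt":99,"pi":2,"uxl":55,"wnt":70}
After op 9 (replace /fjr 17): {"fjr":17,"l":22,"oyt":99,"pi":2,"uxl":55,"wnt":70}
After op 10 (add /twu 80): {"fjr":17,"l":22,"oyt":99,"pi":2,"twu":80,"uxl":55,"wnt":70}
After op 11 (add /dxq 45): {"dxq":45,"fjr":17,"l":22,"oyt":99,"pi":2,"twu":80,"uxl":55,"wnt":70}
After op 12 (replace /uxl 69): {"dxq":45,"fjr":17,"l":22,"oyt":99,"pi":2,"twu":80,"uxl":69,"wnt":70}
After op 13 (replace /twu 49): {"dxq":45,"fjr":17,"l":22,"oyt":99,"pi":2,"twu":49,"uxl":69,"wnt":70}
After op 14 (replace /wnt 40): {"dxq":45,"fjr":17,"l":22,"oyt":99,"pi":2,"twu":49,"uxl":69,"wnt":40}
After op 15 (add /wnh 88): {"dxq":45,"fjr":17,"l":22,"oyt":99,"pi":2,"twu":49,"uxl":69,"wnh":88,"wnt":40}
After op 16 (add /l 66): {"dxq":45,"fjr":17,"l":66,"oyt":99,"pi":2,"twu":49,"uxl":69,"wnh":88,"wnt":40}
After op 17 (add /pa 9): {"dxq":45,"fjr":17,"l":66,"oyt":99,"pa":9,"pi":2,"twu":49,"uxl":69,"wnh":88,"wnt":40}
After op 18 (add /krf 90): {"dxq":45,"fjr":17,"krf":90,"l":66,"oyt":99,"pa":9,"pi":2,"twu":49,"uxl":69,"wnh":88,"wnt":40}
After op 19 (add /zmb 13): {"dxq":45,"fjr":17,"krf":90,"l":66,"oyt":99,"pa":9,"pi":2,"twu":49,"uxl":69,"wnh":88,"wnt":40,"zmb":13}
After op 20 (replace /krf 61): {"dxq":45,"fjr":17,"krf":61,"l":66,"oyt":99,"pa":9,"pi":2,"twu":49,"uxl":69,"wnh":88,"wnt":40,"zmb":13}
After op 21 (add /rp 65): {"dxq":45,"fjr":17,"krf":61,"l":66,"oyt":99,"pa":9,"pi":2,"rp":65,"twu":49,"uxl":69,"wnh":88,"wnt":40,"zmb":13}
After op 22 (replace /wnt 16): {"dxq":45,"fjr":17,"krf":61,"l":66,"oyt":99,"pa":9,"pi":2,"rp":65,"twu":49,"uxl":69,"wnh":88,"wnt":16,"zmb":13}
After op 23 (replace /pa 5): {"dxq":45,"fjr":17,"krf":61,"l":66,"oyt":99,"pa":5,"pi":2,"rp":65,"twu":49,"uxl":69,"wnh":88,"wnt":16,"zmb":13}
Size at the root: 13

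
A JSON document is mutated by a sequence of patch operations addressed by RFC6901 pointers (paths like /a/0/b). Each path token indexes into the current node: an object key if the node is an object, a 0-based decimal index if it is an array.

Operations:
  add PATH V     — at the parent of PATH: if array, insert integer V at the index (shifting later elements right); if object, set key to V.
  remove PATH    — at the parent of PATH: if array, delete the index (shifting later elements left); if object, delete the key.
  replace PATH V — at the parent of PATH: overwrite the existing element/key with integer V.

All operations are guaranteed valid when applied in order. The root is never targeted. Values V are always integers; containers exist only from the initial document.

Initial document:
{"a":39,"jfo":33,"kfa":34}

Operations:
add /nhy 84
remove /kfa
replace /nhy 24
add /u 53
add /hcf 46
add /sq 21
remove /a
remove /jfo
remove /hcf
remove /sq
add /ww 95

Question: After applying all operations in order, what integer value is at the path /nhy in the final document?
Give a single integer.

Answer: 24

Derivation:
After op 1 (add /nhy 84): {"a":39,"jfo":33,"kfa":34,"nhy":84}
After op 2 (remove /kfa): {"a":39,"jfo":33,"nhy":84}
After op 3 (replace /nhy 24): {"a":39,"jfo":33,"nhy":24}
After op 4 (add /u 53): {"a":39,"jfo":33,"nhy":24,"u":53}
After op 5 (add /hcf 46): {"a":39,"hcf":46,"jfo":33,"nhy":24,"u":53}
After op 6 (add /sq 21): {"a":39,"hcf":46,"jfo":33,"nhy":24,"sq":21,"u":53}
After op 7 (remove /a): {"hcf":46,"jfo":33,"nhy":24,"sq":21,"u":53}
After op 8 (remove /jfo): {"hcf":46,"nhy":24,"sq":21,"u":53}
After op 9 (remove /hcf): {"nhy":24,"sq":21,"u":53}
After op 10 (remove /sq): {"nhy":24,"u":53}
After op 11 (add /ww 95): {"nhy":24,"u":53,"ww":95}
Value at /nhy: 24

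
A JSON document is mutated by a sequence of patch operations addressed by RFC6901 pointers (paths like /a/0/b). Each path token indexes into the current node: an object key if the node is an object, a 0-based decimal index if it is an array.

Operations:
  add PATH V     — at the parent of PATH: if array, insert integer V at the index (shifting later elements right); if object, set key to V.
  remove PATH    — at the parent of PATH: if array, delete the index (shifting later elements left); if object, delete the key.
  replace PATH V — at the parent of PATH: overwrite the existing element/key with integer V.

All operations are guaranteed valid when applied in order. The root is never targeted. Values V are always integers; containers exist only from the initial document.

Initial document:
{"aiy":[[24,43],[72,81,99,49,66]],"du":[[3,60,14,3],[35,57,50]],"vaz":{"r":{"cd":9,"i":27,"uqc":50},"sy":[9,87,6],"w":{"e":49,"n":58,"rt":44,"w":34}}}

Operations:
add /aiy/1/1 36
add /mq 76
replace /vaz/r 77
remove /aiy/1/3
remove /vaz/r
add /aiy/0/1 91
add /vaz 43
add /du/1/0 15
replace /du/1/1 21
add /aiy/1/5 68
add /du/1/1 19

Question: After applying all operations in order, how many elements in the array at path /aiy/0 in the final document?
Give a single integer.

After op 1 (add /aiy/1/1 36): {"aiy":[[24,43],[72,36,81,99,49,66]],"du":[[3,60,14,3],[35,57,50]],"vaz":{"r":{"cd":9,"i":27,"uqc":50},"sy":[9,87,6],"w":{"e":49,"n":58,"rt":44,"w":34}}}
After op 2 (add /mq 76): {"aiy":[[24,43],[72,36,81,99,49,66]],"du":[[3,60,14,3],[35,57,50]],"mq":76,"vaz":{"r":{"cd":9,"i":27,"uqc":50},"sy":[9,87,6],"w":{"e":49,"n":58,"rt":44,"w":34}}}
After op 3 (replace /vaz/r 77): {"aiy":[[24,43],[72,36,81,99,49,66]],"du":[[3,60,14,3],[35,57,50]],"mq":76,"vaz":{"r":77,"sy":[9,87,6],"w":{"e":49,"n":58,"rt":44,"w":34}}}
After op 4 (remove /aiy/1/3): {"aiy":[[24,43],[72,36,81,49,66]],"du":[[3,60,14,3],[35,57,50]],"mq":76,"vaz":{"r":77,"sy":[9,87,6],"w":{"e":49,"n":58,"rt":44,"w":34}}}
After op 5 (remove /vaz/r): {"aiy":[[24,43],[72,36,81,49,66]],"du":[[3,60,14,3],[35,57,50]],"mq":76,"vaz":{"sy":[9,87,6],"w":{"e":49,"n":58,"rt":44,"w":34}}}
After op 6 (add /aiy/0/1 91): {"aiy":[[24,91,43],[72,36,81,49,66]],"du":[[3,60,14,3],[35,57,50]],"mq":76,"vaz":{"sy":[9,87,6],"w":{"e":49,"n":58,"rt":44,"w":34}}}
After op 7 (add /vaz 43): {"aiy":[[24,91,43],[72,36,81,49,66]],"du":[[3,60,14,3],[35,57,50]],"mq":76,"vaz":43}
After op 8 (add /du/1/0 15): {"aiy":[[24,91,43],[72,36,81,49,66]],"du":[[3,60,14,3],[15,35,57,50]],"mq":76,"vaz":43}
After op 9 (replace /du/1/1 21): {"aiy":[[24,91,43],[72,36,81,49,66]],"du":[[3,60,14,3],[15,21,57,50]],"mq":76,"vaz":43}
After op 10 (add /aiy/1/5 68): {"aiy":[[24,91,43],[72,36,81,49,66,68]],"du":[[3,60,14,3],[15,21,57,50]],"mq":76,"vaz":43}
After op 11 (add /du/1/1 19): {"aiy":[[24,91,43],[72,36,81,49,66,68]],"du":[[3,60,14,3],[15,19,21,57,50]],"mq":76,"vaz":43}
Size at path /aiy/0: 3

Answer: 3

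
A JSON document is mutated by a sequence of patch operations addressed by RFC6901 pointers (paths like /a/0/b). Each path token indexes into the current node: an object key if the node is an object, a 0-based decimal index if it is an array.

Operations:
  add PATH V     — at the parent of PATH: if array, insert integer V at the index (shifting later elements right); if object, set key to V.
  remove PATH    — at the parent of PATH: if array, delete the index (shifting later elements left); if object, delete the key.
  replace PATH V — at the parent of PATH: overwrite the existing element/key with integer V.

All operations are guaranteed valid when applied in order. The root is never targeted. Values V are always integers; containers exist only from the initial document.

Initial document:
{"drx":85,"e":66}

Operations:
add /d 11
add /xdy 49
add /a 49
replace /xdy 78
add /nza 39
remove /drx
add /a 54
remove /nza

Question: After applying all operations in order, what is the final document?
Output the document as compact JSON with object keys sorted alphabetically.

Answer: {"a":54,"d":11,"e":66,"xdy":78}

Derivation:
After op 1 (add /d 11): {"d":11,"drx":85,"e":66}
After op 2 (add /xdy 49): {"d":11,"drx":85,"e":66,"xdy":49}
After op 3 (add /a 49): {"a":49,"d":11,"drx":85,"e":66,"xdy":49}
After op 4 (replace /xdy 78): {"a":49,"d":11,"drx":85,"e":66,"xdy":78}
After op 5 (add /nza 39): {"a":49,"d":11,"drx":85,"e":66,"nza":39,"xdy":78}
After op 6 (remove /drx): {"a":49,"d":11,"e":66,"nza":39,"xdy":78}
After op 7 (add /a 54): {"a":54,"d":11,"e":66,"nza":39,"xdy":78}
After op 8 (remove /nza): {"a":54,"d":11,"e":66,"xdy":78}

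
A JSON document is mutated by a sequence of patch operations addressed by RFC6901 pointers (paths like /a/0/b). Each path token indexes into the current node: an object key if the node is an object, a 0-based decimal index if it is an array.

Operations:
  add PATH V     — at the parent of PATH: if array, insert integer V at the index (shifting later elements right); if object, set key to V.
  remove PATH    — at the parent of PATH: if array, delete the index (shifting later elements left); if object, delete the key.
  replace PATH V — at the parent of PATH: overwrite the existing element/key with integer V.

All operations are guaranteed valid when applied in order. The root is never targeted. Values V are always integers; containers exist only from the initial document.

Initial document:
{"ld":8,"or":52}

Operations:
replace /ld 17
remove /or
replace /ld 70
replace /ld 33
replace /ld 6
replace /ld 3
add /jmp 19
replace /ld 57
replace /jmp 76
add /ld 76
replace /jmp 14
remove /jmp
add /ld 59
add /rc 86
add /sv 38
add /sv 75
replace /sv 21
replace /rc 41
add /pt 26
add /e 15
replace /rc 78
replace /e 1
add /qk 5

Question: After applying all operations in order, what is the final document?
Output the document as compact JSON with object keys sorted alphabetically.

After op 1 (replace /ld 17): {"ld":17,"or":52}
After op 2 (remove /or): {"ld":17}
After op 3 (replace /ld 70): {"ld":70}
After op 4 (replace /ld 33): {"ld":33}
After op 5 (replace /ld 6): {"ld":6}
After op 6 (replace /ld 3): {"ld":3}
After op 7 (add /jmp 19): {"jmp":19,"ld":3}
After op 8 (replace /ld 57): {"jmp":19,"ld":57}
After op 9 (replace /jmp 76): {"jmp":76,"ld":57}
After op 10 (add /ld 76): {"jmp":76,"ld":76}
After op 11 (replace /jmp 14): {"jmp":14,"ld":76}
After op 12 (remove /jmp): {"ld":76}
After op 13 (add /ld 59): {"ld":59}
After op 14 (add /rc 86): {"ld":59,"rc":86}
After op 15 (add /sv 38): {"ld":59,"rc":86,"sv":38}
After op 16 (add /sv 75): {"ld":59,"rc":86,"sv":75}
After op 17 (replace /sv 21): {"ld":59,"rc":86,"sv":21}
After op 18 (replace /rc 41): {"ld":59,"rc":41,"sv":21}
After op 19 (add /pt 26): {"ld":59,"pt":26,"rc":41,"sv":21}
After op 20 (add /e 15): {"e":15,"ld":59,"pt":26,"rc":41,"sv":21}
After op 21 (replace /rc 78): {"e":15,"ld":59,"pt":26,"rc":78,"sv":21}
After op 22 (replace /e 1): {"e":1,"ld":59,"pt":26,"rc":78,"sv":21}
After op 23 (add /qk 5): {"e":1,"ld":59,"pt":26,"qk":5,"rc":78,"sv":21}

Answer: {"e":1,"ld":59,"pt":26,"qk":5,"rc":78,"sv":21}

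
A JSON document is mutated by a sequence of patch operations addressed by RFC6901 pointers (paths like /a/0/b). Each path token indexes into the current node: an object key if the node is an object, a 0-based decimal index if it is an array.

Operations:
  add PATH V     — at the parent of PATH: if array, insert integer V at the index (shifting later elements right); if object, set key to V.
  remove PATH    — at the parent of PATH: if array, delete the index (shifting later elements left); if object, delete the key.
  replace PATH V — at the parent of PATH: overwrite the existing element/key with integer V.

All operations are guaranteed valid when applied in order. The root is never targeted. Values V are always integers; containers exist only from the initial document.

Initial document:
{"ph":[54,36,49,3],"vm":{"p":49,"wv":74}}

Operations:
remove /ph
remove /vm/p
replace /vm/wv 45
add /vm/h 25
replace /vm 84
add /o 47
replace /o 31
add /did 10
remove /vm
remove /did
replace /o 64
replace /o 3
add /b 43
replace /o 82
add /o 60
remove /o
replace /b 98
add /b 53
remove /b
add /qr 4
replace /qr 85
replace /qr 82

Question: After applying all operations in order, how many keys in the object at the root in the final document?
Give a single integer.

Answer: 1

Derivation:
After op 1 (remove /ph): {"vm":{"p":49,"wv":74}}
After op 2 (remove /vm/p): {"vm":{"wv":74}}
After op 3 (replace /vm/wv 45): {"vm":{"wv":45}}
After op 4 (add /vm/h 25): {"vm":{"h":25,"wv":45}}
After op 5 (replace /vm 84): {"vm":84}
After op 6 (add /o 47): {"o":47,"vm":84}
After op 7 (replace /o 31): {"o":31,"vm":84}
After op 8 (add /did 10): {"did":10,"o":31,"vm":84}
After op 9 (remove /vm): {"did":10,"o":31}
After op 10 (remove /did): {"o":31}
After op 11 (replace /o 64): {"o":64}
After op 12 (replace /o 3): {"o":3}
After op 13 (add /b 43): {"b":43,"o":3}
After op 14 (replace /o 82): {"b":43,"o":82}
After op 15 (add /o 60): {"b":43,"o":60}
After op 16 (remove /o): {"b":43}
After op 17 (replace /b 98): {"b":98}
After op 18 (add /b 53): {"b":53}
After op 19 (remove /b): {}
After op 20 (add /qr 4): {"qr":4}
After op 21 (replace /qr 85): {"qr":85}
After op 22 (replace /qr 82): {"qr":82}
Size at the root: 1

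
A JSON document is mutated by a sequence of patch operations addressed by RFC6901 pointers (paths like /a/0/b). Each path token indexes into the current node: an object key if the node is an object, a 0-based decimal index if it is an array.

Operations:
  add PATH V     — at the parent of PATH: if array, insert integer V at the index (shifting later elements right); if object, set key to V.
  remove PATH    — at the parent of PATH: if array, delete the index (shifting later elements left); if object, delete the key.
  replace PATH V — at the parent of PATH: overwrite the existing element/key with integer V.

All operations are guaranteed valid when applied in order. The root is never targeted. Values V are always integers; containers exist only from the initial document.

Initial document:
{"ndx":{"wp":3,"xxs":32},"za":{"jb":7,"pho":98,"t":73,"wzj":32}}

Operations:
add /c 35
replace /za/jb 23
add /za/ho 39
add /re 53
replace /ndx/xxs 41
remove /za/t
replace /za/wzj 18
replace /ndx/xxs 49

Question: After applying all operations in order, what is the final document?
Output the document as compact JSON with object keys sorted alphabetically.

After op 1 (add /c 35): {"c":35,"ndx":{"wp":3,"xxs":32},"za":{"jb":7,"pho":98,"t":73,"wzj":32}}
After op 2 (replace /za/jb 23): {"c":35,"ndx":{"wp":3,"xxs":32},"za":{"jb":23,"pho":98,"t":73,"wzj":32}}
After op 3 (add /za/ho 39): {"c":35,"ndx":{"wp":3,"xxs":32},"za":{"ho":39,"jb":23,"pho":98,"t":73,"wzj":32}}
After op 4 (add /re 53): {"c":35,"ndx":{"wp":3,"xxs":32},"re":53,"za":{"ho":39,"jb":23,"pho":98,"t":73,"wzj":32}}
After op 5 (replace /ndx/xxs 41): {"c":35,"ndx":{"wp":3,"xxs":41},"re":53,"za":{"ho":39,"jb":23,"pho":98,"t":73,"wzj":32}}
After op 6 (remove /za/t): {"c":35,"ndx":{"wp":3,"xxs":41},"re":53,"za":{"ho":39,"jb":23,"pho":98,"wzj":32}}
After op 7 (replace /za/wzj 18): {"c":35,"ndx":{"wp":3,"xxs":41},"re":53,"za":{"ho":39,"jb":23,"pho":98,"wzj":18}}
After op 8 (replace /ndx/xxs 49): {"c":35,"ndx":{"wp":3,"xxs":49},"re":53,"za":{"ho":39,"jb":23,"pho":98,"wzj":18}}

Answer: {"c":35,"ndx":{"wp":3,"xxs":49},"re":53,"za":{"ho":39,"jb":23,"pho":98,"wzj":18}}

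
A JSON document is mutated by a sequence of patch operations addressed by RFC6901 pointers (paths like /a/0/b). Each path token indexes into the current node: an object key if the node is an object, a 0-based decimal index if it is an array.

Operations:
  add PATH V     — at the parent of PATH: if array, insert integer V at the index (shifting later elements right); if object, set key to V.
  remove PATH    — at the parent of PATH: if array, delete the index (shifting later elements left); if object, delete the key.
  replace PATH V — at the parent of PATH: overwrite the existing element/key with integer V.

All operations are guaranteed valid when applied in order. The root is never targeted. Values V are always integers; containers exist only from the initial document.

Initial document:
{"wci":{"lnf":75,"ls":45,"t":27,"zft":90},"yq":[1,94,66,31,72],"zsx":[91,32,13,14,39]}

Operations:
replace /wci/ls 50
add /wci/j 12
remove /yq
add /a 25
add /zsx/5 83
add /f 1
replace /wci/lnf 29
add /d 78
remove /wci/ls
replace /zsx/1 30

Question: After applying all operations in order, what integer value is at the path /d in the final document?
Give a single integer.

Answer: 78

Derivation:
After op 1 (replace /wci/ls 50): {"wci":{"lnf":75,"ls":50,"t":27,"zft":90},"yq":[1,94,66,31,72],"zsx":[91,32,13,14,39]}
After op 2 (add /wci/j 12): {"wci":{"j":12,"lnf":75,"ls":50,"t":27,"zft":90},"yq":[1,94,66,31,72],"zsx":[91,32,13,14,39]}
After op 3 (remove /yq): {"wci":{"j":12,"lnf":75,"ls":50,"t":27,"zft":90},"zsx":[91,32,13,14,39]}
After op 4 (add /a 25): {"a":25,"wci":{"j":12,"lnf":75,"ls":50,"t":27,"zft":90},"zsx":[91,32,13,14,39]}
After op 5 (add /zsx/5 83): {"a":25,"wci":{"j":12,"lnf":75,"ls":50,"t":27,"zft":90},"zsx":[91,32,13,14,39,83]}
After op 6 (add /f 1): {"a":25,"f":1,"wci":{"j":12,"lnf":75,"ls":50,"t":27,"zft":90},"zsx":[91,32,13,14,39,83]}
After op 7 (replace /wci/lnf 29): {"a":25,"f":1,"wci":{"j":12,"lnf":29,"ls":50,"t":27,"zft":90},"zsx":[91,32,13,14,39,83]}
After op 8 (add /d 78): {"a":25,"d":78,"f":1,"wci":{"j":12,"lnf":29,"ls":50,"t":27,"zft":90},"zsx":[91,32,13,14,39,83]}
After op 9 (remove /wci/ls): {"a":25,"d":78,"f":1,"wci":{"j":12,"lnf":29,"t":27,"zft":90},"zsx":[91,32,13,14,39,83]}
After op 10 (replace /zsx/1 30): {"a":25,"d":78,"f":1,"wci":{"j":12,"lnf":29,"t":27,"zft":90},"zsx":[91,30,13,14,39,83]}
Value at /d: 78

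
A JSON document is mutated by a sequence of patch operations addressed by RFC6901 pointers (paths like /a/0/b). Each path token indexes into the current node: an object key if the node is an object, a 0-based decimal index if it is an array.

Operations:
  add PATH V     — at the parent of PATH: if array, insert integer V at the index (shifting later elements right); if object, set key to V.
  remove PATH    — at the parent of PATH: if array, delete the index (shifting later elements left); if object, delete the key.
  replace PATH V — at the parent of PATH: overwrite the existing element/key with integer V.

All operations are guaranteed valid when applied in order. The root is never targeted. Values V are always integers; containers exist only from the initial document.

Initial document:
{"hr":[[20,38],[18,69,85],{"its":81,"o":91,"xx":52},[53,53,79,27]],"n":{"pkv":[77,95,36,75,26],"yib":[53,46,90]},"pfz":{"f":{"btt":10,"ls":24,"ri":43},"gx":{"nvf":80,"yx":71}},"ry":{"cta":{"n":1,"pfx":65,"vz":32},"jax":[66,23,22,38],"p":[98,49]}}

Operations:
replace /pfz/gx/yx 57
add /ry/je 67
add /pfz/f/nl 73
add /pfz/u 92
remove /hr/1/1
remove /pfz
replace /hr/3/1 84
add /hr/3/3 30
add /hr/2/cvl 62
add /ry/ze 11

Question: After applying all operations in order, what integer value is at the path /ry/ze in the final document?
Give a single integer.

Answer: 11

Derivation:
After op 1 (replace /pfz/gx/yx 57): {"hr":[[20,38],[18,69,85],{"its":81,"o":91,"xx":52},[53,53,79,27]],"n":{"pkv":[77,95,36,75,26],"yib":[53,46,90]},"pfz":{"f":{"btt":10,"ls":24,"ri":43},"gx":{"nvf":80,"yx":57}},"ry":{"cta":{"n":1,"pfx":65,"vz":32},"jax":[66,23,22,38],"p":[98,49]}}
After op 2 (add /ry/je 67): {"hr":[[20,38],[18,69,85],{"its":81,"o":91,"xx":52},[53,53,79,27]],"n":{"pkv":[77,95,36,75,26],"yib":[53,46,90]},"pfz":{"f":{"btt":10,"ls":24,"ri":43},"gx":{"nvf":80,"yx":57}},"ry":{"cta":{"n":1,"pfx":65,"vz":32},"jax":[66,23,22,38],"je":67,"p":[98,49]}}
After op 3 (add /pfz/f/nl 73): {"hr":[[20,38],[18,69,85],{"its":81,"o":91,"xx":52},[53,53,79,27]],"n":{"pkv":[77,95,36,75,26],"yib":[53,46,90]},"pfz":{"f":{"btt":10,"ls":24,"nl":73,"ri":43},"gx":{"nvf":80,"yx":57}},"ry":{"cta":{"n":1,"pfx":65,"vz":32},"jax":[66,23,22,38],"je":67,"p":[98,49]}}
After op 4 (add /pfz/u 92): {"hr":[[20,38],[18,69,85],{"its":81,"o":91,"xx":52},[53,53,79,27]],"n":{"pkv":[77,95,36,75,26],"yib":[53,46,90]},"pfz":{"f":{"btt":10,"ls":24,"nl":73,"ri":43},"gx":{"nvf":80,"yx":57},"u":92},"ry":{"cta":{"n":1,"pfx":65,"vz":32},"jax":[66,23,22,38],"je":67,"p":[98,49]}}
After op 5 (remove /hr/1/1): {"hr":[[20,38],[18,85],{"its":81,"o":91,"xx":52},[53,53,79,27]],"n":{"pkv":[77,95,36,75,26],"yib":[53,46,90]},"pfz":{"f":{"btt":10,"ls":24,"nl":73,"ri":43},"gx":{"nvf":80,"yx":57},"u":92},"ry":{"cta":{"n":1,"pfx":65,"vz":32},"jax":[66,23,22,38],"je":67,"p":[98,49]}}
After op 6 (remove /pfz): {"hr":[[20,38],[18,85],{"its":81,"o":91,"xx":52},[53,53,79,27]],"n":{"pkv":[77,95,36,75,26],"yib":[53,46,90]},"ry":{"cta":{"n":1,"pfx":65,"vz":32},"jax":[66,23,22,38],"je":67,"p":[98,49]}}
After op 7 (replace /hr/3/1 84): {"hr":[[20,38],[18,85],{"its":81,"o":91,"xx":52},[53,84,79,27]],"n":{"pkv":[77,95,36,75,26],"yib":[53,46,90]},"ry":{"cta":{"n":1,"pfx":65,"vz":32},"jax":[66,23,22,38],"je":67,"p":[98,49]}}
After op 8 (add /hr/3/3 30): {"hr":[[20,38],[18,85],{"its":81,"o":91,"xx":52},[53,84,79,30,27]],"n":{"pkv":[77,95,36,75,26],"yib":[53,46,90]},"ry":{"cta":{"n":1,"pfx":65,"vz":32},"jax":[66,23,22,38],"je":67,"p":[98,49]}}
After op 9 (add /hr/2/cvl 62): {"hr":[[20,38],[18,85],{"cvl":62,"its":81,"o":91,"xx":52},[53,84,79,30,27]],"n":{"pkv":[77,95,36,75,26],"yib":[53,46,90]},"ry":{"cta":{"n":1,"pfx":65,"vz":32},"jax":[66,23,22,38],"je":67,"p":[98,49]}}
After op 10 (add /ry/ze 11): {"hr":[[20,38],[18,85],{"cvl":62,"its":81,"o":91,"xx":52},[53,84,79,30,27]],"n":{"pkv":[77,95,36,75,26],"yib":[53,46,90]},"ry":{"cta":{"n":1,"pfx":65,"vz":32},"jax":[66,23,22,38],"je":67,"p":[98,49],"ze":11}}
Value at /ry/ze: 11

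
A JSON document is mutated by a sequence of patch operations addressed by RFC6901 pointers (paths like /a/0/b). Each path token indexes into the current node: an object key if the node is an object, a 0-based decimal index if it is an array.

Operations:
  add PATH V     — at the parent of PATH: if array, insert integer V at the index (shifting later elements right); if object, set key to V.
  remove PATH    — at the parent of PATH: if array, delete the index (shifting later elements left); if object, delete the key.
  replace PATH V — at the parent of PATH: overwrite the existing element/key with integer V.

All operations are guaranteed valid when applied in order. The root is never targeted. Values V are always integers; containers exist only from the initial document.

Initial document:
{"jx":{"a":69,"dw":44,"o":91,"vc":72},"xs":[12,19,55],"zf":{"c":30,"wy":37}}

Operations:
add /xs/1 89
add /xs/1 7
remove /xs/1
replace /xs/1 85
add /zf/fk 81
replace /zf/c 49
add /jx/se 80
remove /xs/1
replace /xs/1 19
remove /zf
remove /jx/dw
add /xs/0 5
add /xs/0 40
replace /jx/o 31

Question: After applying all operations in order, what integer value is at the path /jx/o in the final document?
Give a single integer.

After op 1 (add /xs/1 89): {"jx":{"a":69,"dw":44,"o":91,"vc":72},"xs":[12,89,19,55],"zf":{"c":30,"wy":37}}
After op 2 (add /xs/1 7): {"jx":{"a":69,"dw":44,"o":91,"vc":72},"xs":[12,7,89,19,55],"zf":{"c":30,"wy":37}}
After op 3 (remove /xs/1): {"jx":{"a":69,"dw":44,"o":91,"vc":72},"xs":[12,89,19,55],"zf":{"c":30,"wy":37}}
After op 4 (replace /xs/1 85): {"jx":{"a":69,"dw":44,"o":91,"vc":72},"xs":[12,85,19,55],"zf":{"c":30,"wy":37}}
After op 5 (add /zf/fk 81): {"jx":{"a":69,"dw":44,"o":91,"vc":72},"xs":[12,85,19,55],"zf":{"c":30,"fk":81,"wy":37}}
After op 6 (replace /zf/c 49): {"jx":{"a":69,"dw":44,"o":91,"vc":72},"xs":[12,85,19,55],"zf":{"c":49,"fk":81,"wy":37}}
After op 7 (add /jx/se 80): {"jx":{"a":69,"dw":44,"o":91,"se":80,"vc":72},"xs":[12,85,19,55],"zf":{"c":49,"fk":81,"wy":37}}
After op 8 (remove /xs/1): {"jx":{"a":69,"dw":44,"o":91,"se":80,"vc":72},"xs":[12,19,55],"zf":{"c":49,"fk":81,"wy":37}}
After op 9 (replace /xs/1 19): {"jx":{"a":69,"dw":44,"o":91,"se":80,"vc":72},"xs":[12,19,55],"zf":{"c":49,"fk":81,"wy":37}}
After op 10 (remove /zf): {"jx":{"a":69,"dw":44,"o":91,"se":80,"vc":72},"xs":[12,19,55]}
After op 11 (remove /jx/dw): {"jx":{"a":69,"o":91,"se":80,"vc":72},"xs":[12,19,55]}
After op 12 (add /xs/0 5): {"jx":{"a":69,"o":91,"se":80,"vc":72},"xs":[5,12,19,55]}
After op 13 (add /xs/0 40): {"jx":{"a":69,"o":91,"se":80,"vc":72},"xs":[40,5,12,19,55]}
After op 14 (replace /jx/o 31): {"jx":{"a":69,"o":31,"se":80,"vc":72},"xs":[40,5,12,19,55]}
Value at /jx/o: 31

Answer: 31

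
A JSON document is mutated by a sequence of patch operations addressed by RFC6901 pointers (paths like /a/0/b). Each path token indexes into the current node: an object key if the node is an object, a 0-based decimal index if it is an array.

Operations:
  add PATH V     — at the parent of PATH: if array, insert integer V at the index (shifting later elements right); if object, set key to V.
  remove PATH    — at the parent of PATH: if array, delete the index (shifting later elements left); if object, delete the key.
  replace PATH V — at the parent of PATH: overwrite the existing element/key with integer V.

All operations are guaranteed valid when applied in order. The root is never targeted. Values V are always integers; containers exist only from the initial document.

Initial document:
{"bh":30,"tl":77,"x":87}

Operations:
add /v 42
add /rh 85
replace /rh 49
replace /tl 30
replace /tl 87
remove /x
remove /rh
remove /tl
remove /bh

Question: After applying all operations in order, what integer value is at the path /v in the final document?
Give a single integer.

Answer: 42

Derivation:
After op 1 (add /v 42): {"bh":30,"tl":77,"v":42,"x":87}
After op 2 (add /rh 85): {"bh":30,"rh":85,"tl":77,"v":42,"x":87}
After op 3 (replace /rh 49): {"bh":30,"rh":49,"tl":77,"v":42,"x":87}
After op 4 (replace /tl 30): {"bh":30,"rh":49,"tl":30,"v":42,"x":87}
After op 5 (replace /tl 87): {"bh":30,"rh":49,"tl":87,"v":42,"x":87}
After op 6 (remove /x): {"bh":30,"rh":49,"tl":87,"v":42}
After op 7 (remove /rh): {"bh":30,"tl":87,"v":42}
After op 8 (remove /tl): {"bh":30,"v":42}
After op 9 (remove /bh): {"v":42}
Value at /v: 42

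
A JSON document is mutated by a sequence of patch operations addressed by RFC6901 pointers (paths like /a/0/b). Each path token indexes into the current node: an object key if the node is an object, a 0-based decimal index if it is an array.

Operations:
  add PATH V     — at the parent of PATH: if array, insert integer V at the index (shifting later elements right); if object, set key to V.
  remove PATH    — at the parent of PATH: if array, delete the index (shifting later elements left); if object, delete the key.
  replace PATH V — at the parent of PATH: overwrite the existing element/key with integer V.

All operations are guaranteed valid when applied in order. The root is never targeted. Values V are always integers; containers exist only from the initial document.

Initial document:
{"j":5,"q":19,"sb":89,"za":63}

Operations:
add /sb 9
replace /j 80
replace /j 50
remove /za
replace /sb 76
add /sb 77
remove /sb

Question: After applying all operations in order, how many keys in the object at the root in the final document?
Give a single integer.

After op 1 (add /sb 9): {"j":5,"q":19,"sb":9,"za":63}
After op 2 (replace /j 80): {"j":80,"q":19,"sb":9,"za":63}
After op 3 (replace /j 50): {"j":50,"q":19,"sb":9,"za":63}
After op 4 (remove /za): {"j":50,"q":19,"sb":9}
After op 5 (replace /sb 76): {"j":50,"q":19,"sb":76}
After op 6 (add /sb 77): {"j":50,"q":19,"sb":77}
After op 7 (remove /sb): {"j":50,"q":19}
Size at the root: 2

Answer: 2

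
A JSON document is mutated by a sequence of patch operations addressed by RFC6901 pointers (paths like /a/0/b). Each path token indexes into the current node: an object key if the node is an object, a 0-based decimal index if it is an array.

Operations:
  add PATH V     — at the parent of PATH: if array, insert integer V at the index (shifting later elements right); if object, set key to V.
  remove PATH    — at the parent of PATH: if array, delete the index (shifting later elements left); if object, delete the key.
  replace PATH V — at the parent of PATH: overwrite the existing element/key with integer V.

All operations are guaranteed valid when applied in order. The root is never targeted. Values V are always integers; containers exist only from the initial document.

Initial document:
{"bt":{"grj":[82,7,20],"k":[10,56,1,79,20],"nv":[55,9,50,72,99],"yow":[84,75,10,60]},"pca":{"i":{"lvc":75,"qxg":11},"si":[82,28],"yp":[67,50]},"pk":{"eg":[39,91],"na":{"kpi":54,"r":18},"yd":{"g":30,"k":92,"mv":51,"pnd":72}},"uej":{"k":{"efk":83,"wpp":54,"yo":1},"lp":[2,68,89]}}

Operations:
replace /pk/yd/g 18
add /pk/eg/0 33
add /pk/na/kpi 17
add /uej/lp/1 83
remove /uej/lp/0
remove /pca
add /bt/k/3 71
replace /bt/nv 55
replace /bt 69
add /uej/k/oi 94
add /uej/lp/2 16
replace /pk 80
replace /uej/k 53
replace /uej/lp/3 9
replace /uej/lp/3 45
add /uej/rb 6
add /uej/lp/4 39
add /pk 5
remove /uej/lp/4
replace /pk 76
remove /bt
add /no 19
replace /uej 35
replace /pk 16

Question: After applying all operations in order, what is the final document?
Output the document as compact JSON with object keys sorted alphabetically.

Answer: {"no":19,"pk":16,"uej":35}

Derivation:
After op 1 (replace /pk/yd/g 18): {"bt":{"grj":[82,7,20],"k":[10,56,1,79,20],"nv":[55,9,50,72,99],"yow":[84,75,10,60]},"pca":{"i":{"lvc":75,"qxg":11},"si":[82,28],"yp":[67,50]},"pk":{"eg":[39,91],"na":{"kpi":54,"r":18},"yd":{"g":18,"k":92,"mv":51,"pnd":72}},"uej":{"k":{"efk":83,"wpp":54,"yo":1},"lp":[2,68,89]}}
After op 2 (add /pk/eg/0 33): {"bt":{"grj":[82,7,20],"k":[10,56,1,79,20],"nv":[55,9,50,72,99],"yow":[84,75,10,60]},"pca":{"i":{"lvc":75,"qxg":11},"si":[82,28],"yp":[67,50]},"pk":{"eg":[33,39,91],"na":{"kpi":54,"r":18},"yd":{"g":18,"k":92,"mv":51,"pnd":72}},"uej":{"k":{"efk":83,"wpp":54,"yo":1},"lp":[2,68,89]}}
After op 3 (add /pk/na/kpi 17): {"bt":{"grj":[82,7,20],"k":[10,56,1,79,20],"nv":[55,9,50,72,99],"yow":[84,75,10,60]},"pca":{"i":{"lvc":75,"qxg":11},"si":[82,28],"yp":[67,50]},"pk":{"eg":[33,39,91],"na":{"kpi":17,"r":18},"yd":{"g":18,"k":92,"mv":51,"pnd":72}},"uej":{"k":{"efk":83,"wpp":54,"yo":1},"lp":[2,68,89]}}
After op 4 (add /uej/lp/1 83): {"bt":{"grj":[82,7,20],"k":[10,56,1,79,20],"nv":[55,9,50,72,99],"yow":[84,75,10,60]},"pca":{"i":{"lvc":75,"qxg":11},"si":[82,28],"yp":[67,50]},"pk":{"eg":[33,39,91],"na":{"kpi":17,"r":18},"yd":{"g":18,"k":92,"mv":51,"pnd":72}},"uej":{"k":{"efk":83,"wpp":54,"yo":1},"lp":[2,83,68,89]}}
After op 5 (remove /uej/lp/0): {"bt":{"grj":[82,7,20],"k":[10,56,1,79,20],"nv":[55,9,50,72,99],"yow":[84,75,10,60]},"pca":{"i":{"lvc":75,"qxg":11},"si":[82,28],"yp":[67,50]},"pk":{"eg":[33,39,91],"na":{"kpi":17,"r":18},"yd":{"g":18,"k":92,"mv":51,"pnd":72}},"uej":{"k":{"efk":83,"wpp":54,"yo":1},"lp":[83,68,89]}}
After op 6 (remove /pca): {"bt":{"grj":[82,7,20],"k":[10,56,1,79,20],"nv":[55,9,50,72,99],"yow":[84,75,10,60]},"pk":{"eg":[33,39,91],"na":{"kpi":17,"r":18},"yd":{"g":18,"k":92,"mv":51,"pnd":72}},"uej":{"k":{"efk":83,"wpp":54,"yo":1},"lp":[83,68,89]}}
After op 7 (add /bt/k/3 71): {"bt":{"grj":[82,7,20],"k":[10,56,1,71,79,20],"nv":[55,9,50,72,99],"yow":[84,75,10,60]},"pk":{"eg":[33,39,91],"na":{"kpi":17,"r":18},"yd":{"g":18,"k":92,"mv":51,"pnd":72}},"uej":{"k":{"efk":83,"wpp":54,"yo":1},"lp":[83,68,89]}}
After op 8 (replace /bt/nv 55): {"bt":{"grj":[82,7,20],"k":[10,56,1,71,79,20],"nv":55,"yow":[84,75,10,60]},"pk":{"eg":[33,39,91],"na":{"kpi":17,"r":18},"yd":{"g":18,"k":92,"mv":51,"pnd":72}},"uej":{"k":{"efk":83,"wpp":54,"yo":1},"lp":[83,68,89]}}
After op 9 (replace /bt 69): {"bt":69,"pk":{"eg":[33,39,91],"na":{"kpi":17,"r":18},"yd":{"g":18,"k":92,"mv":51,"pnd":72}},"uej":{"k":{"efk":83,"wpp":54,"yo":1},"lp":[83,68,89]}}
After op 10 (add /uej/k/oi 94): {"bt":69,"pk":{"eg":[33,39,91],"na":{"kpi":17,"r":18},"yd":{"g":18,"k":92,"mv":51,"pnd":72}},"uej":{"k":{"efk":83,"oi":94,"wpp":54,"yo":1},"lp":[83,68,89]}}
After op 11 (add /uej/lp/2 16): {"bt":69,"pk":{"eg":[33,39,91],"na":{"kpi":17,"r":18},"yd":{"g":18,"k":92,"mv":51,"pnd":72}},"uej":{"k":{"efk":83,"oi":94,"wpp":54,"yo":1},"lp":[83,68,16,89]}}
After op 12 (replace /pk 80): {"bt":69,"pk":80,"uej":{"k":{"efk":83,"oi":94,"wpp":54,"yo":1},"lp":[83,68,16,89]}}
After op 13 (replace /uej/k 53): {"bt":69,"pk":80,"uej":{"k":53,"lp":[83,68,16,89]}}
After op 14 (replace /uej/lp/3 9): {"bt":69,"pk":80,"uej":{"k":53,"lp":[83,68,16,9]}}
After op 15 (replace /uej/lp/3 45): {"bt":69,"pk":80,"uej":{"k":53,"lp":[83,68,16,45]}}
After op 16 (add /uej/rb 6): {"bt":69,"pk":80,"uej":{"k":53,"lp":[83,68,16,45],"rb":6}}
After op 17 (add /uej/lp/4 39): {"bt":69,"pk":80,"uej":{"k":53,"lp":[83,68,16,45,39],"rb":6}}
After op 18 (add /pk 5): {"bt":69,"pk":5,"uej":{"k":53,"lp":[83,68,16,45,39],"rb":6}}
After op 19 (remove /uej/lp/4): {"bt":69,"pk":5,"uej":{"k":53,"lp":[83,68,16,45],"rb":6}}
After op 20 (replace /pk 76): {"bt":69,"pk":76,"uej":{"k":53,"lp":[83,68,16,45],"rb":6}}
After op 21 (remove /bt): {"pk":76,"uej":{"k":53,"lp":[83,68,16,45],"rb":6}}
After op 22 (add /no 19): {"no":19,"pk":76,"uej":{"k":53,"lp":[83,68,16,45],"rb":6}}
After op 23 (replace /uej 35): {"no":19,"pk":76,"uej":35}
After op 24 (replace /pk 16): {"no":19,"pk":16,"uej":35}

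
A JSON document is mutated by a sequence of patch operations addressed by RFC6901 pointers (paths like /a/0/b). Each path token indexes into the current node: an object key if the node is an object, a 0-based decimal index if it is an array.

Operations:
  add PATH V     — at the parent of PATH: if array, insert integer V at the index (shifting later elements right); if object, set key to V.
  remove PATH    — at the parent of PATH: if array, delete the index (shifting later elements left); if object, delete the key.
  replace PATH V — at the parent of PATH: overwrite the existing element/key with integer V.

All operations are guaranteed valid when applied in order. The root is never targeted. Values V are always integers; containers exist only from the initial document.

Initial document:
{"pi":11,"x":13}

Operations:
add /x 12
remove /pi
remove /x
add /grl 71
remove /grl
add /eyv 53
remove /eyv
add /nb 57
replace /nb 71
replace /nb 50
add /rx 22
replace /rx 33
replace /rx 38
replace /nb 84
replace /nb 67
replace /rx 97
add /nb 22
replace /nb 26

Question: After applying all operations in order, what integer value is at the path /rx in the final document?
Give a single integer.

Answer: 97

Derivation:
After op 1 (add /x 12): {"pi":11,"x":12}
After op 2 (remove /pi): {"x":12}
After op 3 (remove /x): {}
After op 4 (add /grl 71): {"grl":71}
After op 5 (remove /grl): {}
After op 6 (add /eyv 53): {"eyv":53}
After op 7 (remove /eyv): {}
After op 8 (add /nb 57): {"nb":57}
After op 9 (replace /nb 71): {"nb":71}
After op 10 (replace /nb 50): {"nb":50}
After op 11 (add /rx 22): {"nb":50,"rx":22}
After op 12 (replace /rx 33): {"nb":50,"rx":33}
After op 13 (replace /rx 38): {"nb":50,"rx":38}
After op 14 (replace /nb 84): {"nb":84,"rx":38}
After op 15 (replace /nb 67): {"nb":67,"rx":38}
After op 16 (replace /rx 97): {"nb":67,"rx":97}
After op 17 (add /nb 22): {"nb":22,"rx":97}
After op 18 (replace /nb 26): {"nb":26,"rx":97}
Value at /rx: 97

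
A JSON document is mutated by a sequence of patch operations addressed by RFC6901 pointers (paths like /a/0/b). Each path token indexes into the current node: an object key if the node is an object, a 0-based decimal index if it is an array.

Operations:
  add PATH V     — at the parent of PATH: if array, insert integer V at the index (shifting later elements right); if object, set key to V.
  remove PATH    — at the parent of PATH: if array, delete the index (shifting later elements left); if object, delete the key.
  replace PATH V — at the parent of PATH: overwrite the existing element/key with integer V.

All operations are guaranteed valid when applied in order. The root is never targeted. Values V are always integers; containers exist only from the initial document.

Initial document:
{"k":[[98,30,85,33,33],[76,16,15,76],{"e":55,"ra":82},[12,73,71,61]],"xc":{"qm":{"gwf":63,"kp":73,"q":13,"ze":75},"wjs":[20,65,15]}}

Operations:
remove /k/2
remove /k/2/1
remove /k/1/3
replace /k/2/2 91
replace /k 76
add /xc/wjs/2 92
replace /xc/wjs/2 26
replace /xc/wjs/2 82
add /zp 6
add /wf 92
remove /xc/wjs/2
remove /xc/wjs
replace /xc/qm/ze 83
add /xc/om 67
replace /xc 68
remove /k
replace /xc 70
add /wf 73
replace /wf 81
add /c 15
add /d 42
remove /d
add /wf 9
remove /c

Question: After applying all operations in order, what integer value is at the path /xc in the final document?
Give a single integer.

Answer: 70

Derivation:
After op 1 (remove /k/2): {"k":[[98,30,85,33,33],[76,16,15,76],[12,73,71,61]],"xc":{"qm":{"gwf":63,"kp":73,"q":13,"ze":75},"wjs":[20,65,15]}}
After op 2 (remove /k/2/1): {"k":[[98,30,85,33,33],[76,16,15,76],[12,71,61]],"xc":{"qm":{"gwf":63,"kp":73,"q":13,"ze":75},"wjs":[20,65,15]}}
After op 3 (remove /k/1/3): {"k":[[98,30,85,33,33],[76,16,15],[12,71,61]],"xc":{"qm":{"gwf":63,"kp":73,"q":13,"ze":75},"wjs":[20,65,15]}}
After op 4 (replace /k/2/2 91): {"k":[[98,30,85,33,33],[76,16,15],[12,71,91]],"xc":{"qm":{"gwf":63,"kp":73,"q":13,"ze":75},"wjs":[20,65,15]}}
After op 5 (replace /k 76): {"k":76,"xc":{"qm":{"gwf":63,"kp":73,"q":13,"ze":75},"wjs":[20,65,15]}}
After op 6 (add /xc/wjs/2 92): {"k":76,"xc":{"qm":{"gwf":63,"kp":73,"q":13,"ze":75},"wjs":[20,65,92,15]}}
After op 7 (replace /xc/wjs/2 26): {"k":76,"xc":{"qm":{"gwf":63,"kp":73,"q":13,"ze":75},"wjs":[20,65,26,15]}}
After op 8 (replace /xc/wjs/2 82): {"k":76,"xc":{"qm":{"gwf":63,"kp":73,"q":13,"ze":75},"wjs":[20,65,82,15]}}
After op 9 (add /zp 6): {"k":76,"xc":{"qm":{"gwf":63,"kp":73,"q":13,"ze":75},"wjs":[20,65,82,15]},"zp":6}
After op 10 (add /wf 92): {"k":76,"wf":92,"xc":{"qm":{"gwf":63,"kp":73,"q":13,"ze":75},"wjs":[20,65,82,15]},"zp":6}
After op 11 (remove /xc/wjs/2): {"k":76,"wf":92,"xc":{"qm":{"gwf":63,"kp":73,"q":13,"ze":75},"wjs":[20,65,15]},"zp":6}
After op 12 (remove /xc/wjs): {"k":76,"wf":92,"xc":{"qm":{"gwf":63,"kp":73,"q":13,"ze":75}},"zp":6}
After op 13 (replace /xc/qm/ze 83): {"k":76,"wf":92,"xc":{"qm":{"gwf":63,"kp":73,"q":13,"ze":83}},"zp":6}
After op 14 (add /xc/om 67): {"k":76,"wf":92,"xc":{"om":67,"qm":{"gwf":63,"kp":73,"q":13,"ze":83}},"zp":6}
After op 15 (replace /xc 68): {"k":76,"wf":92,"xc":68,"zp":6}
After op 16 (remove /k): {"wf":92,"xc":68,"zp":6}
After op 17 (replace /xc 70): {"wf":92,"xc":70,"zp":6}
After op 18 (add /wf 73): {"wf":73,"xc":70,"zp":6}
After op 19 (replace /wf 81): {"wf":81,"xc":70,"zp":6}
After op 20 (add /c 15): {"c":15,"wf":81,"xc":70,"zp":6}
After op 21 (add /d 42): {"c":15,"d":42,"wf":81,"xc":70,"zp":6}
After op 22 (remove /d): {"c":15,"wf":81,"xc":70,"zp":6}
After op 23 (add /wf 9): {"c":15,"wf":9,"xc":70,"zp":6}
After op 24 (remove /c): {"wf":9,"xc":70,"zp":6}
Value at /xc: 70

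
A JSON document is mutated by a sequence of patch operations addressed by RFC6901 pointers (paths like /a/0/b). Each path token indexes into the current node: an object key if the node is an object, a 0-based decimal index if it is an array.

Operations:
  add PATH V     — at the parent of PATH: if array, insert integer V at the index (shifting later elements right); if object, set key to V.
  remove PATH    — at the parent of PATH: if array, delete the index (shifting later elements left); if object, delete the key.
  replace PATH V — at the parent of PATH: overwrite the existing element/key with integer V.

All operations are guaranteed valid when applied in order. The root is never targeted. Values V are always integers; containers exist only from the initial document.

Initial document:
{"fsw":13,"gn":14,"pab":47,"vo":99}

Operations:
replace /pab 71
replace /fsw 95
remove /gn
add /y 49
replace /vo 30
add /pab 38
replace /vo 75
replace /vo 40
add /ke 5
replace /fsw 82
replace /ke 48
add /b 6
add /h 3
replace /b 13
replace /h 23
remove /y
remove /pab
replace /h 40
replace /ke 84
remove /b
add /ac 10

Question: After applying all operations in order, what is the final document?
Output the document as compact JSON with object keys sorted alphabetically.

Answer: {"ac":10,"fsw":82,"h":40,"ke":84,"vo":40}

Derivation:
After op 1 (replace /pab 71): {"fsw":13,"gn":14,"pab":71,"vo":99}
After op 2 (replace /fsw 95): {"fsw":95,"gn":14,"pab":71,"vo":99}
After op 3 (remove /gn): {"fsw":95,"pab":71,"vo":99}
After op 4 (add /y 49): {"fsw":95,"pab":71,"vo":99,"y":49}
After op 5 (replace /vo 30): {"fsw":95,"pab":71,"vo":30,"y":49}
After op 6 (add /pab 38): {"fsw":95,"pab":38,"vo":30,"y":49}
After op 7 (replace /vo 75): {"fsw":95,"pab":38,"vo":75,"y":49}
After op 8 (replace /vo 40): {"fsw":95,"pab":38,"vo":40,"y":49}
After op 9 (add /ke 5): {"fsw":95,"ke":5,"pab":38,"vo":40,"y":49}
After op 10 (replace /fsw 82): {"fsw":82,"ke":5,"pab":38,"vo":40,"y":49}
After op 11 (replace /ke 48): {"fsw":82,"ke":48,"pab":38,"vo":40,"y":49}
After op 12 (add /b 6): {"b":6,"fsw":82,"ke":48,"pab":38,"vo":40,"y":49}
After op 13 (add /h 3): {"b":6,"fsw":82,"h":3,"ke":48,"pab":38,"vo":40,"y":49}
After op 14 (replace /b 13): {"b":13,"fsw":82,"h":3,"ke":48,"pab":38,"vo":40,"y":49}
After op 15 (replace /h 23): {"b":13,"fsw":82,"h":23,"ke":48,"pab":38,"vo":40,"y":49}
After op 16 (remove /y): {"b":13,"fsw":82,"h":23,"ke":48,"pab":38,"vo":40}
After op 17 (remove /pab): {"b":13,"fsw":82,"h":23,"ke":48,"vo":40}
After op 18 (replace /h 40): {"b":13,"fsw":82,"h":40,"ke":48,"vo":40}
After op 19 (replace /ke 84): {"b":13,"fsw":82,"h":40,"ke":84,"vo":40}
After op 20 (remove /b): {"fsw":82,"h":40,"ke":84,"vo":40}
After op 21 (add /ac 10): {"ac":10,"fsw":82,"h":40,"ke":84,"vo":40}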